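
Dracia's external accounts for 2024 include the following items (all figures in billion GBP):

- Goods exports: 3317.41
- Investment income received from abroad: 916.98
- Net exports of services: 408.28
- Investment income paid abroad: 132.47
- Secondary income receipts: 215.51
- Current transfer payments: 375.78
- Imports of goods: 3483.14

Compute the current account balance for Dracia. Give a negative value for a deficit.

Goods balance = 3317.41 - 3483.14 = -165.73
Services balance = 408.28
Trade balance (goods + services) = -165.73 + 408.28 = 242.55
Net primary income = 916.98 - 132.47 = 784.51
Net secondary income = 215.51 - 375.78 = -160.27
Current account = 242.55 + 784.51 + (-160.27) = 866.79

866.79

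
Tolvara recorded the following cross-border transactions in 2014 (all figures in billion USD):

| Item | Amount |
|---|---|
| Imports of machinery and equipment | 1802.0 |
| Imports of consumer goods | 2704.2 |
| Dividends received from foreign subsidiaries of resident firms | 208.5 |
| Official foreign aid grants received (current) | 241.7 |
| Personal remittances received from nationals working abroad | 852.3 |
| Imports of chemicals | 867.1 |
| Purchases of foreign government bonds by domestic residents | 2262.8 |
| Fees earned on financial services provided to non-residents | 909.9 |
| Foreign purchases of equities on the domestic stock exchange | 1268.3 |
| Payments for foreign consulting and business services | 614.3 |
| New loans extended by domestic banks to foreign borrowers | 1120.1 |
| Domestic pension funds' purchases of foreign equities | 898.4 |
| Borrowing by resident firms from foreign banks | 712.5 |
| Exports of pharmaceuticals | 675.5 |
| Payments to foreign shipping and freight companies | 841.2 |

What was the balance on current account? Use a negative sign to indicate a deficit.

-3940.9

Goods: -2704.2 - 867.1 + 675.5 - 1802.0 = -4697.8
Services: 909.9 - 614.3 - 841.2 = -545.6
Primary income: 208.5
Secondary income: 241.7 + 852.3 = 1094.0
Current account = (-4697.8) + (-545.6) + 208.5 + 1094.0 = -3940.9
(Excluded from the current account — financial account: purchases of foreign government bonds by domestic residents 2262.8, foreign purchases of equities on the domestic stock exchange 1268.3, new loans extended by domestic banks to foreign borrowers 1120.1, domestic pension funds' purchases of foreign equities 898.4, borrowing by resident firms from foreign banks 712.5.)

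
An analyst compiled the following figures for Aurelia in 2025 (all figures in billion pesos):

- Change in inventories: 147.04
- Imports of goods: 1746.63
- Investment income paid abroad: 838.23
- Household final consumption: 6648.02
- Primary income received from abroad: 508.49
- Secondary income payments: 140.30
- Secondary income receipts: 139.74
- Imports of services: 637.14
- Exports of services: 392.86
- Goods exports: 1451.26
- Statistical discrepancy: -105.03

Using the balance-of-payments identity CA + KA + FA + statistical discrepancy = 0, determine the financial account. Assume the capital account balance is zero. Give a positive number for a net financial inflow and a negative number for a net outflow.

Goods balance = 1451.26 - 1746.63 = -295.37
Services balance = 392.86 - 637.14 = -244.28
Trade balance (goods + services) = -295.37 + (-244.28) = -539.65
Net primary income = 508.49 - 838.23 = -329.74
Net secondary income = 139.74 - 140.30 = -0.56
Current account = -539.65 + (-329.74) + (-0.56) = -869.95
Financial account = -(-869.95 + (-105.03)) = 974.98

974.98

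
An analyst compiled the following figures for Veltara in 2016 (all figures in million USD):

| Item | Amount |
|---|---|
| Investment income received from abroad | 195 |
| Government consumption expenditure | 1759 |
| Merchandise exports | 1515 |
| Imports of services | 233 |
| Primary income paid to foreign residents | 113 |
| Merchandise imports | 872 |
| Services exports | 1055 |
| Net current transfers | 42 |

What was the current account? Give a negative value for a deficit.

Goods balance = 1515 - 872 = 643
Services balance = 1055 - 233 = 822
Trade balance (goods + services) = 643 + 822 = 1465
Net primary income = 195 - 113 = 82
Net secondary income = 42
Current account = 1465 + 82 + 42 = 1589

1589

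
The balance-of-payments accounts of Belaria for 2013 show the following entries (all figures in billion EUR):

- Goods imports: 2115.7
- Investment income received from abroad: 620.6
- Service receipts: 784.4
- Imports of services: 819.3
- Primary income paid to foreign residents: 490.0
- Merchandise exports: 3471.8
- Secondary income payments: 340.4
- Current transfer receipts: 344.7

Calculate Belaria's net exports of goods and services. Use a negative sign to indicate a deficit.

1321.2

Goods balance = 3471.8 - 2115.7 = 1356.1
Services balance = 784.4 - 819.3 = -34.9
Trade balance (goods + services) = 1356.1 + (-34.9) = 1321.2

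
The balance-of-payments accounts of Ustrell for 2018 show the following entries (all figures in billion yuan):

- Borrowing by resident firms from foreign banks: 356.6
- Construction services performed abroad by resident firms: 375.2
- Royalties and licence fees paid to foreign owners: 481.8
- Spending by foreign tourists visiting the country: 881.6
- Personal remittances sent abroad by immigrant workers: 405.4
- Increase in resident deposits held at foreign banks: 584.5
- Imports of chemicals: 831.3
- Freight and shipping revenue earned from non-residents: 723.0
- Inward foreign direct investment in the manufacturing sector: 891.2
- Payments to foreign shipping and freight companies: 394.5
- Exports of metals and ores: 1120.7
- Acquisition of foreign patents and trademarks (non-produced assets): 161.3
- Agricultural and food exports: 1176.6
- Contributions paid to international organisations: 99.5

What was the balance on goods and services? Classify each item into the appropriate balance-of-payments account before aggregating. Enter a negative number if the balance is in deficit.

Goods: -831.3 + 1120.7 + 1176.6 = 1466.0
Services: -481.8 + 375.2 + 723.0 - 394.5 + 881.6 = 1103.5
Trade balance = 1466.0 + 1103.5 = 2569.5
(Excluded from the trade balance — financial account: borrowing by resident firms from foreign banks 356.6, increase in resident deposits held at foreign banks 584.5, inward foreign direct investment in the manufacturing sector 891.2; secondary income: personal remittances sent abroad by immigrant workers 405.4, contributions paid to international organisations 99.5; capital account: acquisition of foreign patents and trademarks (non-produced assets) 161.3.)

2569.5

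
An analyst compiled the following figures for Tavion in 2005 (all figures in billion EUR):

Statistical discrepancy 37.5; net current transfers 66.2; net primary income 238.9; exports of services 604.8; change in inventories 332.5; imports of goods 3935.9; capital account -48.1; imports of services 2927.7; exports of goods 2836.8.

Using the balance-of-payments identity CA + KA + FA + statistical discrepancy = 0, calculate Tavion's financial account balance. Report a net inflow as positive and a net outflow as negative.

Goods balance = 2836.8 - 3935.9 = -1099.1
Services balance = 604.8 - 2927.7 = -2322.9
Trade balance (goods + services) = -1099.1 + (-2322.9) = -3422.0
Net primary income = 238.9
Net secondary income = 66.2
Current account = -3422.0 + 238.9 + 66.2 = -3116.9
Financial account = -(-3116.9 + (-48.1) + 37.5) = 3127.5

3127.5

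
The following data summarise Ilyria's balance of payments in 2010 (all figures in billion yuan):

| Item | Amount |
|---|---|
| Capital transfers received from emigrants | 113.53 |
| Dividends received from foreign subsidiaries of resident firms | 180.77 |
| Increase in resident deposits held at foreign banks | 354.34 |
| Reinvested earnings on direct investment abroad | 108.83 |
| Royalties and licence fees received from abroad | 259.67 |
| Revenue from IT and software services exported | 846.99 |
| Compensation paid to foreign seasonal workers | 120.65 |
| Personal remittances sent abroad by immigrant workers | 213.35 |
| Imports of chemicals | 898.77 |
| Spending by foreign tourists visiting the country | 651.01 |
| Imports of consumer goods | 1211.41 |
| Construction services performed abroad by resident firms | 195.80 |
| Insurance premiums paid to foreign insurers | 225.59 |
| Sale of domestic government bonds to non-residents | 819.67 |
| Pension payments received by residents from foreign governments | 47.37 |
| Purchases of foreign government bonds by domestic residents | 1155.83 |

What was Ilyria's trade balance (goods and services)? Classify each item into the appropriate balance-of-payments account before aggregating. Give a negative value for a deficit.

Goods: -898.77 - 1211.41 = -2110.18
Services: 846.99 + 259.67 + 651.01 + 195.80 - 225.59 = 1727.88
Trade balance = -2110.18 + 1727.88 = -382.30
(Excluded from the trade balance — capital account: capital transfers received from emigrants 113.53; primary income: dividends received from foreign subsidiaries of resident firms 180.77, reinvested earnings on direct investment abroad 108.83, compensation paid to foreign seasonal workers 120.65; financial account: increase in resident deposits held at foreign banks 354.34, sale of domestic government bonds to non-residents 819.67, purchases of foreign government bonds by domestic residents 1155.83; secondary income: personal remittances sent abroad by immigrant workers 213.35, pension payments received by residents from foreign governments 47.37.)

-382.30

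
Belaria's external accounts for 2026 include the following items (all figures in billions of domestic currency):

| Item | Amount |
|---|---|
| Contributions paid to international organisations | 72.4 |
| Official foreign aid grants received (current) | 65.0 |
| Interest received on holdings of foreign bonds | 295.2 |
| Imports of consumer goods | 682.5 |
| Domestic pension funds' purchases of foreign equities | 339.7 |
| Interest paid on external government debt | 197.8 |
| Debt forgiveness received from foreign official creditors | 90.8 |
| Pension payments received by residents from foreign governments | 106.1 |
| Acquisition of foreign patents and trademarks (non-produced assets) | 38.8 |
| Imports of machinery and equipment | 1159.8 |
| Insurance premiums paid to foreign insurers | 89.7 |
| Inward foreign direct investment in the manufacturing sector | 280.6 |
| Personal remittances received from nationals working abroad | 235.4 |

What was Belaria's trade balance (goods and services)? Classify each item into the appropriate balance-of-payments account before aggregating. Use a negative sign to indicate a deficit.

Goods: -682.5 - 1159.8 = -1842.3
Services: -89.7
Trade balance = -1842.3 + (-89.7) = -1932.0
(Excluded from the trade balance — secondary income: contributions paid to international organisations 72.4, official foreign aid grants received (current) 65.0, pension payments received by residents from foreign governments 106.1, personal remittances received from nationals working abroad 235.4; primary income: interest received on holdings of foreign bonds 295.2, interest paid on external government debt 197.8; financial account: domestic pension funds' purchases of foreign equities 339.7, inward foreign direct investment in the manufacturing sector 280.6; capital account: debt forgiveness received from foreign official creditors 90.8, acquisition of foreign patents and trademarks (non-produced assets) 38.8.)

-1932.0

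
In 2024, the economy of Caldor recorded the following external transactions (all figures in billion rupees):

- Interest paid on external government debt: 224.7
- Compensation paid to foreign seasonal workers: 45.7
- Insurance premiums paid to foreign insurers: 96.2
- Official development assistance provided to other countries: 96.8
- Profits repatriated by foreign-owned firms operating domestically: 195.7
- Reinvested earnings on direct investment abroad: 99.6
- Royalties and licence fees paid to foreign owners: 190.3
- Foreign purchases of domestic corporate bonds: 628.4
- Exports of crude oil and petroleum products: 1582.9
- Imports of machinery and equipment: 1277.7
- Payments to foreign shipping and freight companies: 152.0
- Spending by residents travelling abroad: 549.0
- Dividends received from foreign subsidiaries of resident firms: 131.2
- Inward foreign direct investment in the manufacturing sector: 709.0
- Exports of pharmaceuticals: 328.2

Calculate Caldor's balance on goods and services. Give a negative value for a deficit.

-354.1

Goods: 328.2 + 1582.9 - 1277.7 = 633.4
Services: -190.3 - 152.0 - 549.0 - 96.2 = -987.5
Trade balance = 633.4 + (-987.5) = -354.1
(Excluded from the trade balance — primary income: interest paid on external government debt 224.7, compensation paid to foreign seasonal workers 45.7, profits repatriated by foreign-owned firms operating domestically 195.7, reinvested earnings on direct investment abroad 99.6, dividends received from foreign subsidiaries of resident firms 131.2; secondary income: official development assistance provided to other countries 96.8; financial account: foreign purchases of domestic corporate bonds 628.4, inward foreign direct investment in the manufacturing sector 709.0.)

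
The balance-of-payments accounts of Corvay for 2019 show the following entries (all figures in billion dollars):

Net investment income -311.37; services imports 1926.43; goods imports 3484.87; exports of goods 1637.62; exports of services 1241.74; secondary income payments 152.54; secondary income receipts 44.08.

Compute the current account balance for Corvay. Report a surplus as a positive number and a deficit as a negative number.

-2951.77

Goods balance = 1637.62 - 3484.87 = -1847.25
Services balance = 1241.74 - 1926.43 = -684.69
Trade balance (goods + services) = -1847.25 + (-684.69) = -2531.94
Net primary income = -311.37
Net secondary income = 44.08 - 152.54 = -108.46
Current account = -2531.94 + (-311.37) + (-108.46) = -2951.77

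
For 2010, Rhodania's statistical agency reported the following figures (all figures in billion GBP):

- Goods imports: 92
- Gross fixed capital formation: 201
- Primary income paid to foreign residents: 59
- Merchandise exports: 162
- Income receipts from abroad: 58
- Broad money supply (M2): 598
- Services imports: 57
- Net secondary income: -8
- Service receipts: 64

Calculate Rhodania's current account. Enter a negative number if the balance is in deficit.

Goods balance = 162 - 92 = 70
Services balance = 64 - 57 = 7
Trade balance (goods + services) = 70 + 7 = 77
Net primary income = 58 - 59 = -1
Net secondary income = -8
Current account = 77 + (-1) + (-8) = 68

68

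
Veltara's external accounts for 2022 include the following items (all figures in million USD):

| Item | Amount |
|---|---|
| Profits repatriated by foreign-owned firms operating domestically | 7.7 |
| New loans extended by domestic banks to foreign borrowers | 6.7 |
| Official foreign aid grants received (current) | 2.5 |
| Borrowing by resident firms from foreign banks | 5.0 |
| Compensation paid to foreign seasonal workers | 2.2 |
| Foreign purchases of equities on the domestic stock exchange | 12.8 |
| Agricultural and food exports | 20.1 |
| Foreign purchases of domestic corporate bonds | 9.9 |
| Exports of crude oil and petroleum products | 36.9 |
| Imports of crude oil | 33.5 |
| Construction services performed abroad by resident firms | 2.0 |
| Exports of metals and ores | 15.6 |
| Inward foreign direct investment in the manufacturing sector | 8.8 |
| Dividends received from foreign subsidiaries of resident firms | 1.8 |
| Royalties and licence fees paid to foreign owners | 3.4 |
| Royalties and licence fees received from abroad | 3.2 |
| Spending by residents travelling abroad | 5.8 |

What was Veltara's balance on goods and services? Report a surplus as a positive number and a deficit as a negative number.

Goods: 15.6 + 36.9 + 20.1 - 33.5 = 39.1
Services: 3.2 + 2.0 - 5.8 - 3.4 = -4.0
Trade balance = 39.1 + (-4.0) = 35.1
(Excluded from the trade balance — primary income: profits repatriated by foreign-owned firms operating domestically 7.7, compensation paid to foreign seasonal workers 2.2, dividends received from foreign subsidiaries of resident firms 1.8; financial account: new loans extended by domestic banks to foreign borrowers 6.7, borrowing by resident firms from foreign banks 5.0, foreign purchases of equities on the domestic stock exchange 12.8, foreign purchases of domestic corporate bonds 9.9, inward foreign direct investment in the manufacturing sector 8.8; secondary income: official foreign aid grants received (current) 2.5.)

35.1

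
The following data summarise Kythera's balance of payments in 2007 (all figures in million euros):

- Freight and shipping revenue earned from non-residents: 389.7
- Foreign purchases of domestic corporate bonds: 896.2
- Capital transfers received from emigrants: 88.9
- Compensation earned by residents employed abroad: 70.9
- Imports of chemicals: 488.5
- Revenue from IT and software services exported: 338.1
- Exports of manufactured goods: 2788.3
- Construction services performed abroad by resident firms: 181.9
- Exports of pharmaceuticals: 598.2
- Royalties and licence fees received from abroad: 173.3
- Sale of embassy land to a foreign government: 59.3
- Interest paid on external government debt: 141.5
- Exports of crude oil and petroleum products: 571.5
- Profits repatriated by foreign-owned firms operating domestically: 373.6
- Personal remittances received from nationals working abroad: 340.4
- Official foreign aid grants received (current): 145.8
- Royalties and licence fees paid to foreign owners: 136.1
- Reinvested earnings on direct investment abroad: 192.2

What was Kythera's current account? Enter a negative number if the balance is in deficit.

4650.6

Goods: 2788.3 - 488.5 + 598.2 + 571.5 = 3469.5
Services: -136.1 + 173.3 + 389.7 + 338.1 + 181.9 = 946.9
Primary income: 70.9 + 192.2 - 141.5 - 373.6 = -252.0
Secondary income: 145.8 + 340.4 = 486.2
Current account = 3469.5 + 946.9 + (-252.0) + 486.2 = 4650.6
(Excluded from the current account — financial account: foreign purchases of domestic corporate bonds 896.2; capital account: capital transfers received from emigrants 88.9, sale of embassy land to a foreign government 59.3.)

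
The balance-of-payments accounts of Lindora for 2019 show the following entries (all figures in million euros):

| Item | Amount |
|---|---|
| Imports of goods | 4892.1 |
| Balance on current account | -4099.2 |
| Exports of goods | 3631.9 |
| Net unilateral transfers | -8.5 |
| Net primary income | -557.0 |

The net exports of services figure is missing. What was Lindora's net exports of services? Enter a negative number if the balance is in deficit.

Current account = goods balance + services balance + net primary income + net secondary income
Sum of the known components = -1825.7
Net exports of services = CA - (known components) = -4099.2 - (-1825.7) = -2273.5

-2273.5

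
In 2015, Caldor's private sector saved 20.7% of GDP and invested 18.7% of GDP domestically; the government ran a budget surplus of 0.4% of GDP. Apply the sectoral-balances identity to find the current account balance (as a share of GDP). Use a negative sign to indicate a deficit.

By the sectoral-balances identity, CA = (S_private - I) + (T - G).
Private balance = 20.7 - 18.7 = 2.0
Government balance (T - G) = 0.4
CA = 2.0 + 0.4 = 2.4

2.4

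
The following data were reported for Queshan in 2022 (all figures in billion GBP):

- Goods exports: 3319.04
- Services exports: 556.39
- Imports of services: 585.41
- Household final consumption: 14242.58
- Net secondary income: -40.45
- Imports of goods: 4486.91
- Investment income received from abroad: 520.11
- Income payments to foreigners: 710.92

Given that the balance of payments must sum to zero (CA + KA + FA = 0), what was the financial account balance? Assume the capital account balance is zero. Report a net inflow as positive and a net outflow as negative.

1428.15

Goods balance = 3319.04 - 4486.91 = -1167.87
Services balance = 556.39 - 585.41 = -29.02
Trade balance (goods + services) = -1167.87 + (-29.02) = -1196.89
Net primary income = 520.11 - 710.92 = -190.81
Net secondary income = -40.45
Current account = -1196.89 + (-190.81) + (-40.45) = -1428.15
Financial account = -(-1428.15) = 1428.15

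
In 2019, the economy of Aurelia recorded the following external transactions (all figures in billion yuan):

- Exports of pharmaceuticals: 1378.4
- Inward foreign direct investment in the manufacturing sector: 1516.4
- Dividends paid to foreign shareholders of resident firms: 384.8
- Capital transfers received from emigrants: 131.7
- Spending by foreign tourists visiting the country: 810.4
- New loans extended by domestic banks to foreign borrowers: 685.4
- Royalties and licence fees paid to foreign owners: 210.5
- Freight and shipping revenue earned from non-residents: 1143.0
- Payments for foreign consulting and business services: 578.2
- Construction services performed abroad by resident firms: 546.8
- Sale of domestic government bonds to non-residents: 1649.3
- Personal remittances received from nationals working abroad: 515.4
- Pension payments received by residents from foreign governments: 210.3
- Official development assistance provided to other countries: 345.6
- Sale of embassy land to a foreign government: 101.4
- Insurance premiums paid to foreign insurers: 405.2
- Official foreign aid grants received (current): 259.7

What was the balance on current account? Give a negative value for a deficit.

2939.7

Goods: 1378.4
Services: -405.2 + 810.4 + 546.8 + 1143.0 - 578.2 - 210.5 = 1306.3
Primary income: -384.8
Secondary income: -345.6 + 259.7 + 210.3 + 515.4 = 639.8
Current account = 1378.4 + 1306.3 + (-384.8) + 639.8 = 2939.7
(Excluded from the current account — financial account: inward foreign direct investment in the manufacturing sector 1516.4, new loans extended by domestic banks to foreign borrowers 685.4, sale of domestic government bonds to non-residents 1649.3; capital account: capital transfers received from emigrants 131.7, sale of embassy land to a foreign government 101.4.)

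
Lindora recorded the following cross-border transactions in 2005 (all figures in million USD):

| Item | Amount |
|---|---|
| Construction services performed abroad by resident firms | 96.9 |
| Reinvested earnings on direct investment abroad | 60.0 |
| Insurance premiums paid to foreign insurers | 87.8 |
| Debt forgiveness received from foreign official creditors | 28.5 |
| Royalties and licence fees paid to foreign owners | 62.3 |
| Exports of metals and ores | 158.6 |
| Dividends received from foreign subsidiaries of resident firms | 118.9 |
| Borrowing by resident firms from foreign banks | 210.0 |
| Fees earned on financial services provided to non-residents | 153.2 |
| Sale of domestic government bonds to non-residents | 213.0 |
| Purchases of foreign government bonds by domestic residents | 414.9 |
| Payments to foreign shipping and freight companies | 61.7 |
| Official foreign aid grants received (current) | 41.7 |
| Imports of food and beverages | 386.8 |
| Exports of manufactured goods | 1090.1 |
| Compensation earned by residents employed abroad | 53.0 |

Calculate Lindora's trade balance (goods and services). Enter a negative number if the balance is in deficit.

Goods: 1090.1 + 158.6 - 386.8 = 861.9
Services: 96.9 - 87.8 - 61.7 - 62.3 + 153.2 = 38.3
Trade balance = 861.9 + 38.3 = 900.2
(Excluded from the trade balance — primary income: reinvested earnings on direct investment abroad 60.0, dividends received from foreign subsidiaries of resident firms 118.9, compensation earned by residents employed abroad 53.0; capital account: debt forgiveness received from foreign official creditors 28.5; financial account: borrowing by resident firms from foreign banks 210.0, sale of domestic government bonds to non-residents 213.0, purchases of foreign government bonds by domestic residents 414.9; secondary income: official foreign aid grants received (current) 41.7.)

900.2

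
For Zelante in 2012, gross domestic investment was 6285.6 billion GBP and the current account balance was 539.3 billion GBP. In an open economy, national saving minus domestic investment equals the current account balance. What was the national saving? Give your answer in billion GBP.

S - I = CA (net lending to the rest of the world).
S = I + CA = 6285.6 + 539.3 = 6824.9

6824.9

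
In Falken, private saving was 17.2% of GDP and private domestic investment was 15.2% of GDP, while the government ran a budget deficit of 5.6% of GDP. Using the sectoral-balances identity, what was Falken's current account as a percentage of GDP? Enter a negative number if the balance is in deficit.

By the sectoral-balances identity, CA = (S_private - I) + (T - G).
Private balance = 17.2 - 15.2 = 2.0
Government balance (T - G) = -5.6
CA = 2.0 + (-5.6) = -3.6

-3.6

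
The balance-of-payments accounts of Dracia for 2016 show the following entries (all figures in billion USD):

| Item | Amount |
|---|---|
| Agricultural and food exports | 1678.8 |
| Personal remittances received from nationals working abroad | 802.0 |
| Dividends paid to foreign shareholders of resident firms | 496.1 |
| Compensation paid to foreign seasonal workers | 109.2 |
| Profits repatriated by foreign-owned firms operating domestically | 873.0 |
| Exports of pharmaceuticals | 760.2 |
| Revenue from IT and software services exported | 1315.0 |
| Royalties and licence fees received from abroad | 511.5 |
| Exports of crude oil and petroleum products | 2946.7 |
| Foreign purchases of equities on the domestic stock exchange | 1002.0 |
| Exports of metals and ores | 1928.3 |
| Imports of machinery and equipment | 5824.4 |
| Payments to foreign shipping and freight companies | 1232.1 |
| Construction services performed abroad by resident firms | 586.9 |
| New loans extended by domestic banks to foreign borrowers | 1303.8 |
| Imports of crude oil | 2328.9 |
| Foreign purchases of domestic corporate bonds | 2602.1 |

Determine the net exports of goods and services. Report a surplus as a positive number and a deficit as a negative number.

342.0

Goods: -5824.4 + 1678.8 + 1928.3 + 2946.7 + 760.2 - 2328.9 = -839.3
Services: 511.5 + 1315.0 - 1232.1 + 586.9 = 1181.3
Trade balance = -839.3 + 1181.3 = 342.0
(Excluded from the trade balance — secondary income: personal remittances received from nationals working abroad 802.0; primary income: dividends paid to foreign shareholders of resident firms 496.1, compensation paid to foreign seasonal workers 109.2, profits repatriated by foreign-owned firms operating domestically 873.0; financial account: foreign purchases of equities on the domestic stock exchange 1002.0, new loans extended by domestic banks to foreign borrowers 1303.8, foreign purchases of domestic corporate bonds 2602.1.)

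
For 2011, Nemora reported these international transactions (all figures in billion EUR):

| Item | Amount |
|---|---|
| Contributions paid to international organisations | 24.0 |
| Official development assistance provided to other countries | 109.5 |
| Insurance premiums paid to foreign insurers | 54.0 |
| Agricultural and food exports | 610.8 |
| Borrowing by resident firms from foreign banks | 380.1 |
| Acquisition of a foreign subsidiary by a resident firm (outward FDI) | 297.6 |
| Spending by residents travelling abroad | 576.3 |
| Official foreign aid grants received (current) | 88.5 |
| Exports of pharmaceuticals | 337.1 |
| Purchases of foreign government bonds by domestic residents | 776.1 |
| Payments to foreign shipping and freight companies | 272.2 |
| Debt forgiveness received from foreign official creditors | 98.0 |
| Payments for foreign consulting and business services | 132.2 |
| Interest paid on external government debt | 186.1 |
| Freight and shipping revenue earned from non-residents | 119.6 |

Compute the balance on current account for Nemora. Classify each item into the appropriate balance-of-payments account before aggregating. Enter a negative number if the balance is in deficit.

-198.3

Goods: 610.8 + 337.1 = 947.9
Services: -132.2 - 272.2 - 54.0 - 576.3 + 119.6 = -915.1
Primary income: -186.1
Secondary income: 88.5 - 109.5 - 24.0 = -45.0
Current account = 947.9 + (-915.1) + (-186.1) + (-45.0) = -198.3
(Excluded from the current account — financial account: borrowing by resident firms from foreign banks 380.1, acquisition of a foreign subsidiary by a resident firm (outward FDI) 297.6, purchases of foreign government bonds by domestic residents 776.1; capital account: debt forgiveness received from foreign official creditors 98.0.)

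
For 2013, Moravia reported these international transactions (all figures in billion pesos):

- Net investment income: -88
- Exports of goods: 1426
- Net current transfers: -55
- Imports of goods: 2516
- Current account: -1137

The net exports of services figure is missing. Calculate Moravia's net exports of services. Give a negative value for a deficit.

96

Current account = goods balance + services balance + net primary income + net secondary income
Sum of the known components = -1233
Net exports of services = CA - (known components) = -1137 - (-1233) = 96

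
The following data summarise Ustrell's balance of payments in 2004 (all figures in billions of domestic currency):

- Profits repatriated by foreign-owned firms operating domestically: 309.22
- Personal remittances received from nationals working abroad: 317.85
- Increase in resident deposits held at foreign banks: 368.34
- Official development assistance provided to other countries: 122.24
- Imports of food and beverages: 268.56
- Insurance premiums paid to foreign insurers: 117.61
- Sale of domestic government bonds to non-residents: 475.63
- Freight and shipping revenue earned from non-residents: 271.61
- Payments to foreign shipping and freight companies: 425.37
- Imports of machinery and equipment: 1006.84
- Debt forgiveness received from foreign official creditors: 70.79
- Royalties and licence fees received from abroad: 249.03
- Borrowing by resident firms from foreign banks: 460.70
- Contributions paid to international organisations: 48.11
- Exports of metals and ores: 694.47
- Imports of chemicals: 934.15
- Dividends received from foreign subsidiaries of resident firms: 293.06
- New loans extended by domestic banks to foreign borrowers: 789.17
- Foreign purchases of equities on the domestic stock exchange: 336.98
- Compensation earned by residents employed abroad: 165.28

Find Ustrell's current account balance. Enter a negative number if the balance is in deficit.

-1240.80

Goods: 694.47 - 934.15 - 268.56 - 1006.84 = -1515.08
Services: -425.37 - 117.61 + 271.61 + 249.03 = -22.34
Primary income: -309.22 + 165.28 + 293.06 = 149.12
Secondary income: -48.11 + 317.85 - 122.24 = 147.50
Current account = (-1515.08) + (-22.34) + 149.12 + 147.50 = -1240.80
(Excluded from the current account — financial account: increase in resident deposits held at foreign banks 368.34, sale of domestic government bonds to non-residents 475.63, borrowing by resident firms from foreign banks 460.70, new loans extended by domestic banks to foreign borrowers 789.17, foreign purchases of equities on the domestic stock exchange 336.98; capital account: debt forgiveness received from foreign official creditors 70.79.)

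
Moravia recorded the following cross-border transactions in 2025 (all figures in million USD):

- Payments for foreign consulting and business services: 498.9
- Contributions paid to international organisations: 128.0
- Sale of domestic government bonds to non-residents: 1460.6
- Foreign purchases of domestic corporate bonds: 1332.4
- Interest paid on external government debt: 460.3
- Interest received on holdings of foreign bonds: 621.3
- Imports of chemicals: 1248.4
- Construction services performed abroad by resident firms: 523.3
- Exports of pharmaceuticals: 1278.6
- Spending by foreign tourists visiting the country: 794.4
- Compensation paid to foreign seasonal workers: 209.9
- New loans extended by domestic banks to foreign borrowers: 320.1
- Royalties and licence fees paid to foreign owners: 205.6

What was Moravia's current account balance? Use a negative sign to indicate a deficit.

466.5

Goods: -1248.4 + 1278.6 = 30.2
Services: -205.6 - 498.9 + 794.4 + 523.3 = 613.2
Primary income: -209.9 + 621.3 - 460.3 = -48.9
Secondary income: -128.0
Current account = 30.2 + 613.2 + (-48.9) + (-128.0) = 466.5
(Excluded from the current account — financial account: sale of domestic government bonds to non-residents 1460.6, foreign purchases of domestic corporate bonds 1332.4, new loans extended by domestic banks to foreign borrowers 320.1.)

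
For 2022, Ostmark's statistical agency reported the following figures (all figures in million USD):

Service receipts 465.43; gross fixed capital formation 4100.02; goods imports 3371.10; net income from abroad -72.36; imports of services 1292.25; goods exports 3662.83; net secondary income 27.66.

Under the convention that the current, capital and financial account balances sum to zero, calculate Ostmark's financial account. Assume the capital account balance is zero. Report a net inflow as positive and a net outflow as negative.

Goods balance = 3662.83 - 3371.10 = 291.73
Services balance = 465.43 - 1292.25 = -826.82
Trade balance (goods + services) = 291.73 + (-826.82) = -535.09
Net primary income = -72.36
Net secondary income = 27.66
Current account = -535.09 + (-72.36) + 27.66 = -579.79
Financial account = -(-579.79) = 579.79

579.79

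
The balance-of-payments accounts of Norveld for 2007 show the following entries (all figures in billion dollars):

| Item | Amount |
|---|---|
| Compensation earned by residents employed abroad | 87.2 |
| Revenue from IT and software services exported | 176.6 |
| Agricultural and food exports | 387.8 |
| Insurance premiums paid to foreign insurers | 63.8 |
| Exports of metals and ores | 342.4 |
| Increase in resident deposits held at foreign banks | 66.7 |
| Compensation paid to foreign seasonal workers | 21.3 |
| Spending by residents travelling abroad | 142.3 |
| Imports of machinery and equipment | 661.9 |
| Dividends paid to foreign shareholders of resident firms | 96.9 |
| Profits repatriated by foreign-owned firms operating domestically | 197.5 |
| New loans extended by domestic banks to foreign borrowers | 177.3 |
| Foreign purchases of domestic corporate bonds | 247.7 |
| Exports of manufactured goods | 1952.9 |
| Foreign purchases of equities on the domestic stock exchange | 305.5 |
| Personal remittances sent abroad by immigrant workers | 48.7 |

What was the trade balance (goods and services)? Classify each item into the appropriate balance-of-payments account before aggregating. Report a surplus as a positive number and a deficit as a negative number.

Goods: 342.4 - 661.9 + 387.8 + 1952.9 = 2021.2
Services: -142.3 - 63.8 + 176.6 = -29.5
Trade balance = 2021.2 + (-29.5) = 1991.7
(Excluded from the trade balance — primary income: compensation earned by residents employed abroad 87.2, compensation paid to foreign seasonal workers 21.3, dividends paid to foreign shareholders of resident firms 96.9, profits repatriated by foreign-owned firms operating domestically 197.5; financial account: increase in resident deposits held at foreign banks 66.7, new loans extended by domestic banks to foreign borrowers 177.3, foreign purchases of domestic corporate bonds 247.7, foreign purchases of equities on the domestic stock exchange 305.5; secondary income: personal remittances sent abroad by immigrant workers 48.7.)

1991.7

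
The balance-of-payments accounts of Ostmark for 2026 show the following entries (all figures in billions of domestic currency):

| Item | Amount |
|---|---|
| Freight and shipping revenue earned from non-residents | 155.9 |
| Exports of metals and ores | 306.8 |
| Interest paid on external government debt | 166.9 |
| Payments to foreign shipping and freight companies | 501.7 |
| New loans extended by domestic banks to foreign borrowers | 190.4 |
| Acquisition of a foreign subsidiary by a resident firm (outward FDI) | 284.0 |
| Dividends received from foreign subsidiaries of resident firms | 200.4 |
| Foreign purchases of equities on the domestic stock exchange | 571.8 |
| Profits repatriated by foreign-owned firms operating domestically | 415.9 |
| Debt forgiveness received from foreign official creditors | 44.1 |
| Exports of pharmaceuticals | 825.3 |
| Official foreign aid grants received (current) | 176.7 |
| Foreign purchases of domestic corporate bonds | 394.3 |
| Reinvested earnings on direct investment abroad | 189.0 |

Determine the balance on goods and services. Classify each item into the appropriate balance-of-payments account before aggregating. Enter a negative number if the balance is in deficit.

786.3

Goods: 825.3 + 306.8 = 1132.1
Services: 155.9 - 501.7 = -345.8
Trade balance = 1132.1 + (-345.8) = 786.3
(Excluded from the trade balance — primary income: interest paid on external government debt 166.9, dividends received from foreign subsidiaries of resident firms 200.4, profits repatriated by foreign-owned firms operating domestically 415.9, reinvested earnings on direct investment abroad 189.0; financial account: new loans extended by domestic banks to foreign borrowers 190.4, acquisition of a foreign subsidiary by a resident firm (outward FDI) 284.0, foreign purchases of equities on the domestic stock exchange 571.8, foreign purchases of domestic corporate bonds 394.3; capital account: debt forgiveness received from foreign official creditors 44.1; secondary income: official foreign aid grants received (current) 176.7.)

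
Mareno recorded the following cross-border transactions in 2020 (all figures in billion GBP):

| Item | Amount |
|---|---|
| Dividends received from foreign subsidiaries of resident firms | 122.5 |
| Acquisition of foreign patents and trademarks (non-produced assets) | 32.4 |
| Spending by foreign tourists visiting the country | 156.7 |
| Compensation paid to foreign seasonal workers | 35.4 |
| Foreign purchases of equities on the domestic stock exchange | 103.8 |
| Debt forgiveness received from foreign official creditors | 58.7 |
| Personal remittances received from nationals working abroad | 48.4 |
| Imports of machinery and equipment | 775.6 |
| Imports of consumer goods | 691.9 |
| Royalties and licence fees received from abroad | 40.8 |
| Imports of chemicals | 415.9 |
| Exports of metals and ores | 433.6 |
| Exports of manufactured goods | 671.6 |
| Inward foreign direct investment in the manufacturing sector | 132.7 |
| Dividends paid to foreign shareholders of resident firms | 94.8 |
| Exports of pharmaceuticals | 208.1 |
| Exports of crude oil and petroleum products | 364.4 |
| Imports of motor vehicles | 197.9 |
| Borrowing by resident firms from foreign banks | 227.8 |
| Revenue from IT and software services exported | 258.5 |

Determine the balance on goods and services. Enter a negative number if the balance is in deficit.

Goods: -415.9 - 775.6 + 433.6 + 208.1 - 691.9 + 671.6 - 197.9 + 364.4 = -403.6
Services: 40.8 + 258.5 + 156.7 = 456.0
Trade balance = -403.6 + 456.0 = 52.4
(Excluded from the trade balance — primary income: dividends received from foreign subsidiaries of resident firms 122.5, compensation paid to foreign seasonal workers 35.4, dividends paid to foreign shareholders of resident firms 94.8; capital account: acquisition of foreign patents and trademarks (non-produced assets) 32.4, debt forgiveness received from foreign official creditors 58.7; financial account: foreign purchases of equities on the domestic stock exchange 103.8, inward foreign direct investment in the manufacturing sector 132.7, borrowing by resident firms from foreign banks 227.8; secondary income: personal remittances received from nationals working abroad 48.4.)

52.4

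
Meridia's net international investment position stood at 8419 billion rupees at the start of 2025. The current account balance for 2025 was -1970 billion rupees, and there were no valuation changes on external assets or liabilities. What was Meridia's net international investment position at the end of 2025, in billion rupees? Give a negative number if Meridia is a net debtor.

With no valuation effects, change in NIIP = current account = -1970
End-of-year NIIP = 8419 + (-1970) = 6449

6449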